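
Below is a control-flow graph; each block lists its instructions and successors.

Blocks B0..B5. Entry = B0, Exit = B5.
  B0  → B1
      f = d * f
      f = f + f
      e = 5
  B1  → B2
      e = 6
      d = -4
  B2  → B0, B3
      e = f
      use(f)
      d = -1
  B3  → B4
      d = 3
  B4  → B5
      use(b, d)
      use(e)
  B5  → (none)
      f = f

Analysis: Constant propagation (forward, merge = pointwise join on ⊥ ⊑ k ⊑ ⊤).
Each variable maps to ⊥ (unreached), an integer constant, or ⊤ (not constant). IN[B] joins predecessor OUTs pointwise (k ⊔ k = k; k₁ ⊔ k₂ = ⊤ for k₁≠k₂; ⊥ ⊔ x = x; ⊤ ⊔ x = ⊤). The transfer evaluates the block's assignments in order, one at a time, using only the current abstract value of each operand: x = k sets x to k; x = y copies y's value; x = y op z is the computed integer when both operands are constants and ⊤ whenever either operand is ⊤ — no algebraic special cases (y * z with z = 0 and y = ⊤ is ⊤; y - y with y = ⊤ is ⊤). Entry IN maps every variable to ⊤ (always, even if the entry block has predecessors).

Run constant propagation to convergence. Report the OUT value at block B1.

Fixpoint table:
  B0: | IN=(all ⊤) | OUT={e:5; rest ⊤}
  B1: | IN={e:5; rest ⊤} | OUT={d:-4, e:6; rest ⊤}
  B2: | IN={d:-4, e:6; rest ⊤} | OUT={d:-1; rest ⊤}
  B3: | IN={d:-1; rest ⊤} | OUT={d:3; rest ⊤}
  B4: | IN={d:3; rest ⊤} | OUT={d:3; rest ⊤}
  B5: | IN={d:3; rest ⊤} | OUT={d:3; rest ⊤}

Merge at B1: IN[B1] = OUT[B0] = {a: ⊤, b: ⊤, c: ⊤, d: ⊤, e: 5, f: ⊤}
Applying B1's transfer function to that IN value gives OUT[B1] (row B1 above).

Answer: {a: ⊤, b: ⊤, c: ⊤, d: -4, e: 6, f: ⊤}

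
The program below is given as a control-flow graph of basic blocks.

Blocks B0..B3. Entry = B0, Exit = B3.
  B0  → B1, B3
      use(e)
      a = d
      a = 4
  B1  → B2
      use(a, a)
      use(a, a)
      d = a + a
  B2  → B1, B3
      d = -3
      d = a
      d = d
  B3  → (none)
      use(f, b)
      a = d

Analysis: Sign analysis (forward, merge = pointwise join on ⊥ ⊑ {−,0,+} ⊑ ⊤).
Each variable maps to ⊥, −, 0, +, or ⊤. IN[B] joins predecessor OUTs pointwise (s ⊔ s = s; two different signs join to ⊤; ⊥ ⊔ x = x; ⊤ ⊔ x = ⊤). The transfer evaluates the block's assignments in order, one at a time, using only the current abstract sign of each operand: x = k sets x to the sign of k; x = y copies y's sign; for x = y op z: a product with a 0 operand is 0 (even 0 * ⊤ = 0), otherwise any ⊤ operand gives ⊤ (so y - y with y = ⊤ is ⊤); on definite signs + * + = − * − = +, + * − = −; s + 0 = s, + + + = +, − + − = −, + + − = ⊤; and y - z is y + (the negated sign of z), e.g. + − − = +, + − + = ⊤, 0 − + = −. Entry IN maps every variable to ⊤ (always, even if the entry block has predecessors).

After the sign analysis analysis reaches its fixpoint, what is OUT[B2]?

Converged values:
  B0:   IN=(all ⊤)   OUT={a:+; rest ⊤}
  B1:   IN={a:+; rest ⊤}   OUT={a:+, d:+; rest ⊤}
  B2:   IN={a:+, d:+; rest ⊤}   OUT={a:+, d:+; rest ⊤}
  B3:   IN={a:+; rest ⊤}   OUT=(all ⊤)

Merge at B2: IN[B2] = OUT[B1] = {a: +, b: ⊤, c: ⊤, d: +, e: ⊤, f: ⊤}
Applying B2's transfer function to that IN value gives OUT[B2] (row B2 above).

Answer: {a: +, b: ⊤, c: ⊤, d: +, e: ⊤, f: ⊤}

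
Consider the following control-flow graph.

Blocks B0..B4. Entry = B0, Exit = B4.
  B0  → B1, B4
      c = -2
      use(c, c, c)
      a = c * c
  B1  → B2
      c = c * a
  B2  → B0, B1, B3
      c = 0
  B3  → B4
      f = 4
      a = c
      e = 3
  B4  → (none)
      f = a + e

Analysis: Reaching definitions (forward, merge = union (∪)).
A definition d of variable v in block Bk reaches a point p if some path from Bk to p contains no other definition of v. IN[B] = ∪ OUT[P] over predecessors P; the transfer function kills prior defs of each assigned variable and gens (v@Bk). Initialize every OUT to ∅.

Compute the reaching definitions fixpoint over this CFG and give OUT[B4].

Fixpoint table:
  B0:  IN={a@B0, c@B2}  OUT={a@B0, c@B0}
  B1:  IN={a@B0, c@B0, c@B2}  OUT={a@B0, c@B1}
  B2:  IN={a@B0, c@B1}  OUT={a@B0, c@B2}
  B3:  IN={a@B0, c@B2}  OUT={a@B3, c@B2, e@B3, f@B3}
  B4:  IN={a@B0, a@B3, c@B0, c@B2, e@B3, f@B3}  OUT={a@B0, a@B3, c@B0, c@B2, e@B3, f@B4}

Merge at B4: IN[B4] = OUT[B0] ⊔ OUT[B3] = {a@B0, a@B3, c@B0, c@B2, e@B3, f@B3}
Applying B4's transfer function to that IN value gives OUT[B4] (row B4 above).

Answer: {a@B0, a@B3, c@B0, c@B2, e@B3, f@B4}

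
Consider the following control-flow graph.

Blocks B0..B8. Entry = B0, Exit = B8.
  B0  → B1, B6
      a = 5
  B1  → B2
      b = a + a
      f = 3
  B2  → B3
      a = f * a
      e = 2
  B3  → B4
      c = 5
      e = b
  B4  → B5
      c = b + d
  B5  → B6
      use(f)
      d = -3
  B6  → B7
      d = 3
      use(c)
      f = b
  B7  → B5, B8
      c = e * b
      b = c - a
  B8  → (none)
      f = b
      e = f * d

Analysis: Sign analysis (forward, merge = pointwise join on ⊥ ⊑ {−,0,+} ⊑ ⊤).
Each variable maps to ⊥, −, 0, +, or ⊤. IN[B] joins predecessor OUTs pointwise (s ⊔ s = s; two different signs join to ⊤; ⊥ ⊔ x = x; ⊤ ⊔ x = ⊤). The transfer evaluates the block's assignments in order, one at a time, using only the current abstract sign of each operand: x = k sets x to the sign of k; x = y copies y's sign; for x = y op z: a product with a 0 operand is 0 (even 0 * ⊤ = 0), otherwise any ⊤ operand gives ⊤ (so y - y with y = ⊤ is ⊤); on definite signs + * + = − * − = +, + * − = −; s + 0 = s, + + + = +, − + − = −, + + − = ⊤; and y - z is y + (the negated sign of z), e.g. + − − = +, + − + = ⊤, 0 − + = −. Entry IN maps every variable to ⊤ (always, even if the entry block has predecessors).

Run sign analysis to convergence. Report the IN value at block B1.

Per-block solution:
  B0:   IN=(all ⊤)   OUT={a:+; rest ⊤}
  B1:   IN={a:+; rest ⊤}   OUT={a:+, b:+, f:+; rest ⊤}
  B2:   IN={a:+, b:+, f:+; rest ⊤}   OUT={a:+, b:+, e:+, f:+; rest ⊤}
  B3:   IN={a:+, b:+, e:+, f:+; rest ⊤}   OUT={a:+, b:+, c:+, e:+, f:+; rest ⊤}
  B4:   IN={a:+, b:+, c:+, e:+, f:+; rest ⊤}   OUT={a:+, b:+, e:+, f:+; rest ⊤}
  B5:   IN={a:+; rest ⊤}   OUT={a:+, d:-; rest ⊤}
  B6:   IN={a:+; rest ⊤}   OUT={a:+, d:+; rest ⊤}
  B7:   IN={a:+, d:+; rest ⊤}   OUT={a:+, d:+; rest ⊤}
  B8:   IN={a:+, d:+; rest ⊤}   OUT={a:+, d:+; rest ⊤}

Merge at B1: IN[B1] = OUT[B0] = {a: +, b: ⊤, c: ⊤, d: ⊤, e: ⊤, f: ⊤}

Answer: {a: +, b: ⊤, c: ⊤, d: ⊤, e: ⊤, f: ⊤}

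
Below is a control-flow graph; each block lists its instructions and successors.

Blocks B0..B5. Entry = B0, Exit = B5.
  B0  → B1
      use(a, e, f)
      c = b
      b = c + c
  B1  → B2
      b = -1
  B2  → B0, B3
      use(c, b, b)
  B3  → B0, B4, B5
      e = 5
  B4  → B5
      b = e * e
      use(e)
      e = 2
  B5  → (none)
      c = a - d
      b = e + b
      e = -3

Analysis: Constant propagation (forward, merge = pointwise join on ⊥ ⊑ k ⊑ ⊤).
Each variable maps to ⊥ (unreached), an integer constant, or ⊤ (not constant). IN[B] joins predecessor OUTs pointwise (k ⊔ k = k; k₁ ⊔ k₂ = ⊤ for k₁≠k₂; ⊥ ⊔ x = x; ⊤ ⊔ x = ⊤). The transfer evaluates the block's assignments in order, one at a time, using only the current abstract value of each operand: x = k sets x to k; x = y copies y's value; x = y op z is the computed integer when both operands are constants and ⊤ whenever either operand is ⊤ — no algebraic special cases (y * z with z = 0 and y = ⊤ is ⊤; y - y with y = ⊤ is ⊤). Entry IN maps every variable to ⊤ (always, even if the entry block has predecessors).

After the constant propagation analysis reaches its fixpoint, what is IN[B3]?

Answer: {a: ⊤, b: -1, c: ⊤, d: ⊤, e: ⊤, f: ⊤}

Trace:
Fixpoint table:
  B0:   IN=(all ⊤)   OUT=(all ⊤)
  B1:   IN=(all ⊤)   OUT={b:-1; rest ⊤}
  B2:   IN={b:-1; rest ⊤}   OUT={b:-1; rest ⊤}
  B3:   IN={b:-1; rest ⊤}   OUT={b:-1, e:5; rest ⊤}
  B4:   IN={b:-1, e:5; rest ⊤}   OUT={b:25, e:2; rest ⊤}
  B5:   IN=(all ⊤)   OUT={e:-3; rest ⊤}

Merge at B3: IN[B3] = OUT[B2] = {a: ⊤, b: -1, c: ⊤, d: ⊤, e: ⊤, f: ⊤}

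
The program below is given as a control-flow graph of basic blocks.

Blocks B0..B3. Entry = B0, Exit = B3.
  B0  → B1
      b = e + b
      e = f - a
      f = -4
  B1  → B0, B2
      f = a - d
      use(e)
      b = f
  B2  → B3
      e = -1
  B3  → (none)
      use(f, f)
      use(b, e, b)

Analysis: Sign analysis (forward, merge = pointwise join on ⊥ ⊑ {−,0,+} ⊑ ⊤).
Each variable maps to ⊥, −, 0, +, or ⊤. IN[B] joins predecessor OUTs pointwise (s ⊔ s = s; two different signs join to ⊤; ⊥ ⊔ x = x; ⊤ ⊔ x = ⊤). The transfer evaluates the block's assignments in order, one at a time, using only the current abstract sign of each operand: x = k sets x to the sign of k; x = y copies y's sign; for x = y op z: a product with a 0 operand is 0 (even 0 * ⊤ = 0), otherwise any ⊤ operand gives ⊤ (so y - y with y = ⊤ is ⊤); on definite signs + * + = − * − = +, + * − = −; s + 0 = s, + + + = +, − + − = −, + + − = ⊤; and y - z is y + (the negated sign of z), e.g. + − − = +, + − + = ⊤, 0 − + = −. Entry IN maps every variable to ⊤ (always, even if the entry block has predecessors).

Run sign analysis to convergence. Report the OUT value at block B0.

Fixpoint table:
  B0:   IN=(all ⊤)   OUT={f:-; rest ⊤}
  B1:   IN={f:-; rest ⊤}   OUT=(all ⊤)
  B2:   IN=(all ⊤)   OUT={e:-; rest ⊤}
  B3:   IN={e:-; rest ⊤}   OUT={e:-; rest ⊤}

Merge at B0 (entry node, so the boundary value (all ⊤) is joined with the incoming edge(s)): IN[B0] = (all ⊤) ⊔ OUT[B1] = {a: ⊤, b: ⊤, c: ⊤, d: ⊤, e: ⊤, f: ⊤}
Applying B0's transfer function to that IN value gives OUT[B0] (row B0 above).

Answer: {a: ⊤, b: ⊤, c: ⊤, d: ⊤, e: ⊤, f: -}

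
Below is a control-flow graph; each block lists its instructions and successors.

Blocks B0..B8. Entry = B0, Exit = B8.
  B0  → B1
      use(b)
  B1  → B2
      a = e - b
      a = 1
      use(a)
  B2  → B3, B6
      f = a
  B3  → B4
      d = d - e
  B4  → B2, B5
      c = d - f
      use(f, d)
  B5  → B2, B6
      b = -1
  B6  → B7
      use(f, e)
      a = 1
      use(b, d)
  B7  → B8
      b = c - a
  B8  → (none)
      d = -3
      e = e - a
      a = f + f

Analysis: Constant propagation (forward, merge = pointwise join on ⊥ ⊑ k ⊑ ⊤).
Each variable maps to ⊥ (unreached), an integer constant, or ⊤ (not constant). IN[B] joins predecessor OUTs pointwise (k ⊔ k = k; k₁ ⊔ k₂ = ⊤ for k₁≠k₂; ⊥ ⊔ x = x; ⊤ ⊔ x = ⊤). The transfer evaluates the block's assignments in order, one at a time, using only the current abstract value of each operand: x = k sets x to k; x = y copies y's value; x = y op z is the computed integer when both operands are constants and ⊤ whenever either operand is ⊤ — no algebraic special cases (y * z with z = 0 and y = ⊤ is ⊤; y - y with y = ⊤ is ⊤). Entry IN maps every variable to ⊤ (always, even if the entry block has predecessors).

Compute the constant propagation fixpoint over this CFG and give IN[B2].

Answer: {a: 1, b: ⊤, c: ⊤, d: ⊤, e: ⊤, f: ⊤}

Trace:
Converged values:
  B0:   IN=(all ⊤)   OUT=(all ⊤)
  B1:   IN=(all ⊤)   OUT={a:1; rest ⊤}
  B2:   IN={a:1; rest ⊤}   OUT={a:1, f:1; rest ⊤}
  B3:   IN={a:1, f:1; rest ⊤}   OUT={a:1, f:1; rest ⊤}
  B4:   IN={a:1, f:1; rest ⊤}   OUT={a:1, f:1; rest ⊤}
  B5:   IN={a:1, f:1; rest ⊤}   OUT={a:1, b:-1, f:1; rest ⊤}
  B6:   IN={a:1, f:1; rest ⊤}   OUT={a:1, f:1; rest ⊤}
  B7:   IN={a:1, f:1; rest ⊤}   OUT={a:1, f:1; rest ⊤}
  B8:   IN={a:1, f:1; rest ⊤}   OUT={a:2, d:-3, f:1; rest ⊤}

Merge at B2: IN[B2] = OUT[B1] ⊔ OUT[B4] ⊔ OUT[B5] = {a: 1, b: ⊤, c: ⊤, d: ⊤, e: ⊤, f: ⊤}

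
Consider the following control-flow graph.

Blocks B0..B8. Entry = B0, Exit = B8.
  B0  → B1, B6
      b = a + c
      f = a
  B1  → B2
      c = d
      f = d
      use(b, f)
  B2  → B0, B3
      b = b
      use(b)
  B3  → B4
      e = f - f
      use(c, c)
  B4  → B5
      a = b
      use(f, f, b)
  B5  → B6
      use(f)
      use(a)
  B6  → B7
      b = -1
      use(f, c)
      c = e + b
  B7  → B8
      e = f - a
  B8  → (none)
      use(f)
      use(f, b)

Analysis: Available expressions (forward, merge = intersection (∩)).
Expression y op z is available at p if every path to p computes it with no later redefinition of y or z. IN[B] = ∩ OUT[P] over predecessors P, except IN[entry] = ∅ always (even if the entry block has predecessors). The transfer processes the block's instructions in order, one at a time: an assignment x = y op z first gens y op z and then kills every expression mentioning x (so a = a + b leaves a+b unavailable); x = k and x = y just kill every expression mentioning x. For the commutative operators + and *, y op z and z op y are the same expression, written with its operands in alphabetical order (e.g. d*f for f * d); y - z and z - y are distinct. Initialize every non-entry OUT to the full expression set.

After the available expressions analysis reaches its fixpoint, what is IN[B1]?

Per-block solution:
  B0:  IN={}  OUT={a+c}
  B1:  IN={a+c}  OUT={}
  B2:  IN={}  OUT={}
  B3:  IN={}  OUT={f-f}
  B4:  IN={f-f}  OUT={f-f}
  B5:  IN={f-f}  OUT={f-f}
  B6:  IN={}  OUT={b+e}
  B7:  IN={b+e}  OUT={f-a}
  B8:  IN={f-a}  OUT={f-a}

Merge at B1: IN[B1] = OUT[B0] = {a+c}

Answer: {a+c}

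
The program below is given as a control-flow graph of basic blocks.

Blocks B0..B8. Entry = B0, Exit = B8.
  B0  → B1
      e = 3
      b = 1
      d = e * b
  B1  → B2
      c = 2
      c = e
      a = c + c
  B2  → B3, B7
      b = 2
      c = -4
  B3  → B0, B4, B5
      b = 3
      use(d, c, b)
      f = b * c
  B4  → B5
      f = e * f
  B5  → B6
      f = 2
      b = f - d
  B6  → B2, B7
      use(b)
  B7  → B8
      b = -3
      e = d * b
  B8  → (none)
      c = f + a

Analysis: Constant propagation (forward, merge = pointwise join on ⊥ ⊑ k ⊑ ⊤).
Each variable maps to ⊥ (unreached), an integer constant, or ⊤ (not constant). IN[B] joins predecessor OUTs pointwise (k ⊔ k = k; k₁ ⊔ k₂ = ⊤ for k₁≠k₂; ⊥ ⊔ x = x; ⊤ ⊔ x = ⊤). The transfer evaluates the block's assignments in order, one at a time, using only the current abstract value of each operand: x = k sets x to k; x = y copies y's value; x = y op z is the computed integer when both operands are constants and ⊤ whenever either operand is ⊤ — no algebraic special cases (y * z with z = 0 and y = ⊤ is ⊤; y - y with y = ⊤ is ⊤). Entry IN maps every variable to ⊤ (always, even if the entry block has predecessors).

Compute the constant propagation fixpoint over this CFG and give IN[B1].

Per-block solution:
  B0: | IN=(all ⊤) | OUT={b:1, d:3, e:3; rest ⊤}
  B1: | IN={b:1, d:3, e:3; rest ⊤} | OUT={a:6, b:1, c:3, d:3, e:3; rest ⊤}
  B2: | IN={a:6, d:3, e:3; rest ⊤} | OUT={a:6, b:2, c:-4, d:3, e:3; rest ⊤}
  B3: | IN={a:6, b:2, c:-4, d:3, e:3; rest ⊤} | OUT={a:6, b:3, c:-4, d:3, e:3, f:-12; rest ⊤}
  B4: | IN={a:6, b:3, c:-4, d:3, e:3, f:-12; rest ⊤} | OUT={a:6, b:3, c:-4, d:3, e:3, f:-36; rest ⊤}
  B5: | IN={a:6, b:3, c:-4, d:3, e:3; rest ⊤} | OUT={a:6, b:-1, c:-4, d:3, e:3, f:2; rest ⊤}
  B6: | IN={a:6, b:-1, c:-4, d:3, e:3, f:2; rest ⊤} | OUT={a:6, b:-1, c:-4, d:3, e:3, f:2; rest ⊤}
  B7: | IN={a:6, c:-4, d:3, e:3; rest ⊤} | OUT={a:6, b:-3, c:-4, d:3, e:-9; rest ⊤}
  B8: | IN={a:6, b:-3, c:-4, d:3, e:-9; rest ⊤} | OUT={a:6, b:-3, d:3, e:-9; rest ⊤}

Merge at B1: IN[B1] = OUT[B0] = {a: ⊤, b: 1, c: ⊤, d: 3, e: 3, f: ⊤}

Answer: {a: ⊤, b: 1, c: ⊤, d: 3, e: 3, f: ⊤}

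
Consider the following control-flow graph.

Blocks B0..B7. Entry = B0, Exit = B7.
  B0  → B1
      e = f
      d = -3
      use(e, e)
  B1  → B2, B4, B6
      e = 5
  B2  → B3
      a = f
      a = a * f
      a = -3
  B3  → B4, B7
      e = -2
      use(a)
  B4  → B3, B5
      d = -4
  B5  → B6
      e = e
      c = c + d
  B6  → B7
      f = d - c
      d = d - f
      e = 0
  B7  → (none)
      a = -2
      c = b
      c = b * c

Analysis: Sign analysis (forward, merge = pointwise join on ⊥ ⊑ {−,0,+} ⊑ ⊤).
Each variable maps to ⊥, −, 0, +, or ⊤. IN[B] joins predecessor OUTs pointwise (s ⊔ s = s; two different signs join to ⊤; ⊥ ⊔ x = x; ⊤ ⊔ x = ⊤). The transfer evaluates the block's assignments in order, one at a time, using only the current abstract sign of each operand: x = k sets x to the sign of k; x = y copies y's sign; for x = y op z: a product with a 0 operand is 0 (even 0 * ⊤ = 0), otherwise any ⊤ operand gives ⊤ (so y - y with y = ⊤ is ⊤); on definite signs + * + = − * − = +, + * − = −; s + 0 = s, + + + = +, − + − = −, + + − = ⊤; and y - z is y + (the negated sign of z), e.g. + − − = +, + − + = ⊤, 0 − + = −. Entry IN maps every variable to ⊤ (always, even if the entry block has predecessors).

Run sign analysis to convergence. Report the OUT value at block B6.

Answer: {a: ⊤, b: ⊤, c: ⊤, d: ⊤, e: 0, f: ⊤}

Trace:
Converged values:
  B0: | IN=(all ⊤) | OUT={d:-; rest ⊤}
  B1: | IN={d:-; rest ⊤} | OUT={d:-, e:+; rest ⊤}
  B2: | IN={d:-, e:+; rest ⊤} | OUT={a:-, d:-, e:+; rest ⊤}
  B3: | IN={d:-; rest ⊤} | OUT={d:-, e:-; rest ⊤}
  B4: | IN={d:-; rest ⊤} | OUT={d:-; rest ⊤}
  B5: | IN={d:-; rest ⊤} | OUT={d:-; rest ⊤}
  B6: | IN={d:-; rest ⊤} | OUT={e:0; rest ⊤}
  B7: | IN=(all ⊤) | OUT={a:-; rest ⊤}

Merge at B6: IN[B6] = OUT[B1] ⊔ OUT[B5] = {a: ⊤, b: ⊤, c: ⊤, d: -, e: ⊤, f: ⊤}
Applying B6's transfer function to that IN value gives OUT[B6] (row B6 above).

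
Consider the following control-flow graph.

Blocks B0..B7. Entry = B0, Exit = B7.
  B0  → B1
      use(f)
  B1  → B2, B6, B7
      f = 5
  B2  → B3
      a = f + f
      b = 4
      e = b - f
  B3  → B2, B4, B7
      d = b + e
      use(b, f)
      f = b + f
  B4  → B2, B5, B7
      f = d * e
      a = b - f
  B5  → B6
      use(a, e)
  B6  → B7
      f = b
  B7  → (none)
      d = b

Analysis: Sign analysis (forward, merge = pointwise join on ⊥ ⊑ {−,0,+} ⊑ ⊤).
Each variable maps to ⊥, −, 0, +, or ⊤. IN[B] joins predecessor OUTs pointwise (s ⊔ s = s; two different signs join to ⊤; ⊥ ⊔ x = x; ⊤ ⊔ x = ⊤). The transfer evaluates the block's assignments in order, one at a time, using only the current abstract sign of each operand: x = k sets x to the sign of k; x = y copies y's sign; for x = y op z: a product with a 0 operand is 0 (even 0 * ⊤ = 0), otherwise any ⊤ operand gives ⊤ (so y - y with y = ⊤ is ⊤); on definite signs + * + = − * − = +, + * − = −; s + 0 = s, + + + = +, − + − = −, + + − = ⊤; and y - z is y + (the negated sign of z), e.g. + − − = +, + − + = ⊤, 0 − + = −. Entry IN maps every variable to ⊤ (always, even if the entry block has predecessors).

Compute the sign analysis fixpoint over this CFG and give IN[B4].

Per-block solution:
  B0: | IN=(all ⊤) | OUT=(all ⊤)
  B1: | IN=(all ⊤) | OUT={f:+; rest ⊤}
  B2: | IN=(all ⊤) | OUT={b:+; rest ⊤}
  B3: | IN={b:+; rest ⊤} | OUT={b:+; rest ⊤}
  B4: | IN={b:+; rest ⊤} | OUT={b:+; rest ⊤}
  B5: | IN={b:+; rest ⊤} | OUT={b:+; rest ⊤}
  B6: | IN=(all ⊤) | OUT=(all ⊤)
  B7: | IN=(all ⊤) | OUT=(all ⊤)

Merge at B4: IN[B4] = OUT[B3] = {a: ⊤, b: +, c: ⊤, d: ⊤, e: ⊤, f: ⊤}

Answer: {a: ⊤, b: +, c: ⊤, d: ⊤, e: ⊤, f: ⊤}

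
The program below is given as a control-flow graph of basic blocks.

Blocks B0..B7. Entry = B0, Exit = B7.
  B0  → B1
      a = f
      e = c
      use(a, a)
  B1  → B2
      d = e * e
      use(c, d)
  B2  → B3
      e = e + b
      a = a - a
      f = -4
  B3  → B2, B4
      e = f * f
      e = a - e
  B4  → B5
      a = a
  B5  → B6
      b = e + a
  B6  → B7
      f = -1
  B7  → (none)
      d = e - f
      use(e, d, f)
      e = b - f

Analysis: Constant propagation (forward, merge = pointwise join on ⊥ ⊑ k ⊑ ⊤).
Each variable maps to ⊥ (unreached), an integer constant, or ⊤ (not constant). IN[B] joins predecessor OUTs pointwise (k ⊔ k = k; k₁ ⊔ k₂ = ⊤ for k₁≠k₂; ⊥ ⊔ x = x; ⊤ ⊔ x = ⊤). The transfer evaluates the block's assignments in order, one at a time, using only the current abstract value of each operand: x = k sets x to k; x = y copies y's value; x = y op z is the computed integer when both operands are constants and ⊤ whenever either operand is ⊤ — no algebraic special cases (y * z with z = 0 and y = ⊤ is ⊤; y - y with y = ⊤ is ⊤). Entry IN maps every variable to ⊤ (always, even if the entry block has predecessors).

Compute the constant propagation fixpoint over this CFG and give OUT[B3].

Converged values:
  B0:   IN=(all ⊤)   OUT=(all ⊤)
  B1:   IN=(all ⊤)   OUT=(all ⊤)
  B2:   IN=(all ⊤)   OUT={f:-4; rest ⊤}
  B3:   IN={f:-4; rest ⊤}   OUT={f:-4; rest ⊤}
  B4:   IN={f:-4; rest ⊤}   OUT={f:-4; rest ⊤}
  B5:   IN={f:-4; rest ⊤}   OUT={f:-4; rest ⊤}
  B6:   IN={f:-4; rest ⊤}   OUT={f:-1; rest ⊤}
  B7:   IN={f:-1; rest ⊤}   OUT={f:-1; rest ⊤}

Merge at B3: IN[B3] = OUT[B2] = {a: ⊤, b: ⊤, c: ⊤, d: ⊤, e: ⊤, f: -4}
Applying B3's transfer function to that IN value gives OUT[B3] (row B3 above).

Answer: {a: ⊤, b: ⊤, c: ⊤, d: ⊤, e: ⊤, f: -4}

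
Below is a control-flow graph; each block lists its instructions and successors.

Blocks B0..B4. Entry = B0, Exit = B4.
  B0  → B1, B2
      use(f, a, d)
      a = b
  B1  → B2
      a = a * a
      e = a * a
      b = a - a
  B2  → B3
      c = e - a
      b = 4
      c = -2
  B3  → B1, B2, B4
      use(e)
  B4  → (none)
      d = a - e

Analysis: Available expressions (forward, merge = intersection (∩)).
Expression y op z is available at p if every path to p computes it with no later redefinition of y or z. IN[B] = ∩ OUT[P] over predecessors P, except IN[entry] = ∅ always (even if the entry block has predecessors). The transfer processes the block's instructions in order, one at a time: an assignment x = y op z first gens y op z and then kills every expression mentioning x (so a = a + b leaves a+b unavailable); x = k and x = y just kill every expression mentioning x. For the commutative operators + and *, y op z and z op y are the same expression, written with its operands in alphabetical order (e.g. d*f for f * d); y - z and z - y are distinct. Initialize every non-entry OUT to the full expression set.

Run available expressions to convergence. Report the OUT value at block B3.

Answer: {e-a}

Trace:
Per-block solution:
  B0: | IN={} | OUT={}
  B1: | IN={} | OUT={a*a, a-a}
  B2: | IN={} | OUT={e-a}
  B3: | IN={e-a} | OUT={e-a}
  B4: | IN={e-a} | OUT={a-e, e-a}

Merge at B3: IN[B3] = OUT[B2] = {e-a}
Applying B3's transfer function to that IN value gives OUT[B3] (row B3 above).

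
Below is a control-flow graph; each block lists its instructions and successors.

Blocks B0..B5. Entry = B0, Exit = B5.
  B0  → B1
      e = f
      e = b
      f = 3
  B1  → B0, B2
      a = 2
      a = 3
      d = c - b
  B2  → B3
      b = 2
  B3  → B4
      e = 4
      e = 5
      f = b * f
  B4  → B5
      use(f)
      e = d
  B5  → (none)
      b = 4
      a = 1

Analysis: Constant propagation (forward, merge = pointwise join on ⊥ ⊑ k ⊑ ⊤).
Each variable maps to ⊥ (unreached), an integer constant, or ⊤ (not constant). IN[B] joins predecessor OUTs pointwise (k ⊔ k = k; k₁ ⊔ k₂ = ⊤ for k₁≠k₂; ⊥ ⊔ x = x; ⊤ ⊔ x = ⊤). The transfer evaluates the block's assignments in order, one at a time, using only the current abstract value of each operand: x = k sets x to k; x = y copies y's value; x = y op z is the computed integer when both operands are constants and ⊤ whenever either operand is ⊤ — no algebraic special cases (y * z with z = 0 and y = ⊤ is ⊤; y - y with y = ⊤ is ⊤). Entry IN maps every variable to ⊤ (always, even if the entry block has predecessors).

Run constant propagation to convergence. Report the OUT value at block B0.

Per-block solution:
  B0:  IN=(all ⊤)  OUT={f:3; rest ⊤}
  B1:  IN={f:3; rest ⊤}  OUT={a:3, f:3; rest ⊤}
  B2:  IN={a:3, f:3; rest ⊤}  OUT={a:3, b:2, f:3; rest ⊤}
  B3:  IN={a:3, b:2, f:3; rest ⊤}  OUT={a:3, b:2, e:5, f:6; rest ⊤}
  B4:  IN={a:3, b:2, e:5, f:6; rest ⊤}  OUT={a:3, b:2, f:6; rest ⊤}
  B5:  IN={a:3, b:2, f:6; rest ⊤}  OUT={a:1, b:4, f:6; rest ⊤}

Merge at B0 (entry node, so the boundary value (all ⊤) is joined with the incoming edge(s)): IN[B0] = (all ⊤) ⊔ OUT[B1] = {a: ⊤, b: ⊤, c: ⊤, d: ⊤, e: ⊤, f: ⊤}
Applying B0's transfer function to that IN value gives OUT[B0] (row B0 above).

Answer: {a: ⊤, b: ⊤, c: ⊤, d: ⊤, e: ⊤, f: 3}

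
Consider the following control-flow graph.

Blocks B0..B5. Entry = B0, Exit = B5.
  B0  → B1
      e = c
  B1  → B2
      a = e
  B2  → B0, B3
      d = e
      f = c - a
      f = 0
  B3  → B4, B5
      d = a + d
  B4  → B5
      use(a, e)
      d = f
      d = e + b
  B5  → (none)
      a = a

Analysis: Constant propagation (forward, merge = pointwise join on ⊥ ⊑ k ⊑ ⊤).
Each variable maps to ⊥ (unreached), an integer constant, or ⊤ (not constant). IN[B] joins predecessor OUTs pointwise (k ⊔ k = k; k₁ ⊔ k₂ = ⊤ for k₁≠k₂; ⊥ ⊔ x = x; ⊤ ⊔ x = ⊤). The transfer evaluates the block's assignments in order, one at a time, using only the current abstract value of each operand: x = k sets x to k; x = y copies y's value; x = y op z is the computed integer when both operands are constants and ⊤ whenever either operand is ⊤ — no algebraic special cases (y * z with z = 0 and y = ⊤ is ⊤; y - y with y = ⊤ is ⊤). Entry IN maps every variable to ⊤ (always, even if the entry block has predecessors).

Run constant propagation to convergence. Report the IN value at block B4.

Answer: {a: ⊤, b: ⊤, c: ⊤, d: ⊤, e: ⊤, f: 0}

Working:
Fixpoint table:
  B0:  IN=(all ⊤)  OUT=(all ⊤)
  B1:  IN=(all ⊤)  OUT=(all ⊤)
  B2:  IN=(all ⊤)  OUT={f:0; rest ⊤}
  B3:  IN={f:0; rest ⊤}  OUT={f:0; rest ⊤}
  B4:  IN={f:0; rest ⊤}  OUT={f:0; rest ⊤}
  B5:  IN={f:0; rest ⊤}  OUT={f:0; rest ⊤}

Merge at B4: IN[B4] = OUT[B3] = {a: ⊤, b: ⊤, c: ⊤, d: ⊤, e: ⊤, f: 0}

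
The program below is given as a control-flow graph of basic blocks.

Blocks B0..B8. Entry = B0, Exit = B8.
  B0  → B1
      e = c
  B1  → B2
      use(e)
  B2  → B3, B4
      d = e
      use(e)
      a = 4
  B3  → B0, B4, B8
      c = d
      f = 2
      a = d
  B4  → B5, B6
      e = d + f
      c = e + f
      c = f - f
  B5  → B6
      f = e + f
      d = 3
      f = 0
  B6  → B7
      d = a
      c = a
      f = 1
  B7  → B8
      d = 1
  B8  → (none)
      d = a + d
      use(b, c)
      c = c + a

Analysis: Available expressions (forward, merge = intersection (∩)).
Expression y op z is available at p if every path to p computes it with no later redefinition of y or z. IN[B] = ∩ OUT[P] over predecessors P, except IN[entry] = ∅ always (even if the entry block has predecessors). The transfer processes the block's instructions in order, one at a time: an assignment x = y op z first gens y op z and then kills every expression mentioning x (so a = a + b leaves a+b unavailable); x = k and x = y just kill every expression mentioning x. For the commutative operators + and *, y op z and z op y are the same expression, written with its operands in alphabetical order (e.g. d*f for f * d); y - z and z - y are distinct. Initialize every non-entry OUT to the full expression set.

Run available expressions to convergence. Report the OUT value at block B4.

Answer: {d+f, e+f, f-f}

Working:
Fixpoint table:
  B0: | IN={} | OUT={}
  B1: | IN={} | OUT={}
  B2: | IN={} | OUT={}
  B3: | IN={} | OUT={}
  B4: | IN={} | OUT={d+f, e+f, f-f}
  B5: | IN={d+f, e+f, f-f} | OUT={}
  B6: | IN={} | OUT={}
  B7: | IN={} | OUT={}
  B8: | IN={} | OUT={}

Merge at B4: IN[B4] = OUT[B2] ∩ OUT[B3] = {}
Applying B4's transfer function to that IN value gives OUT[B4] (row B4 above).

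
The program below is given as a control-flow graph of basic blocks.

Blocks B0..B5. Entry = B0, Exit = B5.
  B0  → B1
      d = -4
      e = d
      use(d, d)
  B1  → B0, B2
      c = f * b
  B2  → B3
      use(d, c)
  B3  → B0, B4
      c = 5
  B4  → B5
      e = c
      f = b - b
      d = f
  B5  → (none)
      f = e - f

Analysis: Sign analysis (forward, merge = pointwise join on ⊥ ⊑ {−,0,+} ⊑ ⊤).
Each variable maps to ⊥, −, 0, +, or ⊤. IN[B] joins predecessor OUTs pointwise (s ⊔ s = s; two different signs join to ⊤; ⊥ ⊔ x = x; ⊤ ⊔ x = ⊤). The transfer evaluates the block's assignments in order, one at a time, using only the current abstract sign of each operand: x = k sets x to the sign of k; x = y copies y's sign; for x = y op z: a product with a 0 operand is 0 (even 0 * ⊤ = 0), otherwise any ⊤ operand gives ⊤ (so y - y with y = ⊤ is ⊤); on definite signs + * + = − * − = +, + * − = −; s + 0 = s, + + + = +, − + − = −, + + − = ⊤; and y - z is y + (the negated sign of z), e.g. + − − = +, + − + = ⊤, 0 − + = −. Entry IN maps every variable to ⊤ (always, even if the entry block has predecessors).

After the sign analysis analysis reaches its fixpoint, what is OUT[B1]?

Answer: {a: ⊤, b: ⊤, c: ⊤, d: -, e: -, f: ⊤}

Working:
Fixpoint table:
  B0: | IN=(all ⊤) | OUT={d:-, e:-; rest ⊤}
  B1: | IN={d:-, e:-; rest ⊤} | OUT={d:-, e:-; rest ⊤}
  B2: | IN={d:-, e:-; rest ⊤} | OUT={d:-, e:-; rest ⊤}
  B3: | IN={d:-, e:-; rest ⊤} | OUT={c:+, d:-, e:-; rest ⊤}
  B4: | IN={c:+, d:-, e:-; rest ⊤} | OUT={c:+, e:+; rest ⊤}
  B5: | IN={c:+, e:+; rest ⊤} | OUT={c:+, e:+; rest ⊤}

Merge at B1: IN[B1] = OUT[B0] = {a: ⊤, b: ⊤, c: ⊤, d: -, e: -, f: ⊤}
Applying B1's transfer function to that IN value gives OUT[B1] (row B1 above).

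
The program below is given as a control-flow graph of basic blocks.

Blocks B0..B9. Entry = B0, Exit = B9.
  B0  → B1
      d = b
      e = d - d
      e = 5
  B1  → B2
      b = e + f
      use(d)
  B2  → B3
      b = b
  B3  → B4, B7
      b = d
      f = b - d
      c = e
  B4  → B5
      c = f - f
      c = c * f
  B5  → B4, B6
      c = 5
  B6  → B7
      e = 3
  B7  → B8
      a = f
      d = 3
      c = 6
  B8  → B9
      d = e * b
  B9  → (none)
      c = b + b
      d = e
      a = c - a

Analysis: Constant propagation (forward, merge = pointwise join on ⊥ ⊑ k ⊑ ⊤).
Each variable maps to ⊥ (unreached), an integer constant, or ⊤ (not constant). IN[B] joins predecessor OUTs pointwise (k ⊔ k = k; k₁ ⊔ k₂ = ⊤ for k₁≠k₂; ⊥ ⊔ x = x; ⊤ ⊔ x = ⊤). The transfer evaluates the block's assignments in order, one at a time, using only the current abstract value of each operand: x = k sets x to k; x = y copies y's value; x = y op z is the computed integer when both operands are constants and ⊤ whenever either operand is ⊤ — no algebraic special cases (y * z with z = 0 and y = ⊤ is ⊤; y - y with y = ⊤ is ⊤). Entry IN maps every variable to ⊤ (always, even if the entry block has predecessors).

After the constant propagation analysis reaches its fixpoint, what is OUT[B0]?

Converged values:
  B0:   IN=(all ⊤)   OUT={e:5; rest ⊤}
  B1:   IN={e:5; rest ⊤}   OUT={e:5; rest ⊤}
  B2:   IN={e:5; rest ⊤}   OUT={e:5; rest ⊤}
  B3:   IN={e:5; rest ⊤}   OUT={c:5, e:5; rest ⊤}
  B4:   IN={c:5, e:5; rest ⊤}   OUT={e:5; rest ⊤}
  B5:   IN={e:5; rest ⊤}   OUT={c:5, e:5; rest ⊤}
  B6:   IN={c:5, e:5; rest ⊤}   OUT={c:5, e:3; rest ⊤}
  B7:   IN={c:5; rest ⊤}   OUT={c:6, d:3; rest ⊤}
  B8:   IN={c:6, d:3; rest ⊤}   OUT={c:6; rest ⊤}
  B9:   IN={c:6; rest ⊤}   OUT=(all ⊤)

B0 is the boundary node: IN[B0] = {a: ⊤, b: ⊤, c: ⊤, d: ⊤, e: ⊤, f: ⊤}
Applying B0's transfer function to that IN value gives OUT[B0] (row B0 above).

Answer: {a: ⊤, b: ⊤, c: ⊤, d: ⊤, e: 5, f: ⊤}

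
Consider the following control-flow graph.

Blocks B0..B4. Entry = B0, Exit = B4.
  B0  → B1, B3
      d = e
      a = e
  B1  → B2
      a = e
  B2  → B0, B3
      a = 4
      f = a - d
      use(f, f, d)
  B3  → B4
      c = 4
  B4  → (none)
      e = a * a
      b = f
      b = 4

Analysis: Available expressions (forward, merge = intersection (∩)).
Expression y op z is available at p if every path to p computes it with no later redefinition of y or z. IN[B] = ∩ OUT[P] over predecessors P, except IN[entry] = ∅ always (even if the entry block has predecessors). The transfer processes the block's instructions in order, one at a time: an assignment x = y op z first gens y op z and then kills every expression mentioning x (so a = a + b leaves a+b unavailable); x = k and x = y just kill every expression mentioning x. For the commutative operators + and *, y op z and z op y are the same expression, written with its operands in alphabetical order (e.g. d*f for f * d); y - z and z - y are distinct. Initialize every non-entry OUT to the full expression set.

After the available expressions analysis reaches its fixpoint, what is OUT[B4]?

Answer: {a*a}

Working:
Fixpoint table:
  B0: | IN={} | OUT={}
  B1: | IN={} | OUT={}
  B2: | IN={} | OUT={a-d}
  B3: | IN={} | OUT={}
  B4: | IN={} | OUT={a*a}

Merge at B4: IN[B4] = OUT[B3] = {}
Applying B4's transfer function to that IN value gives OUT[B4] (row B4 above).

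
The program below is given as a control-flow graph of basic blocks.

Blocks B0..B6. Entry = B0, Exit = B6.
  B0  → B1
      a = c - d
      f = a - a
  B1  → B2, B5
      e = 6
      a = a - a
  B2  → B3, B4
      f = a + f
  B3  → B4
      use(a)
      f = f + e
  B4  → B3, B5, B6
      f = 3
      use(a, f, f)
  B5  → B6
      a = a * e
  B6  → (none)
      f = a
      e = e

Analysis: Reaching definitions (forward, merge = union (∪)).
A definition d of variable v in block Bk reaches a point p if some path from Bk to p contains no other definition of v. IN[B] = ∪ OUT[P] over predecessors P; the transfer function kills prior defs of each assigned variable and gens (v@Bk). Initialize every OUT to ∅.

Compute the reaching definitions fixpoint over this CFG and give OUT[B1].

Converged values:
  B0:  IN={}  OUT={a@B0, f@B0}
  B1:  IN={a@B0, f@B0}  OUT={a@B1, e@B1, f@B0}
  B2:  IN={a@B1, e@B1, f@B0}  OUT={a@B1, e@B1, f@B2}
  B3:  IN={a@B1, e@B1, f@B2, f@B4}  OUT={a@B1, e@B1, f@B3}
  B4:  IN={a@B1, e@B1, f@B2, f@B3}  OUT={a@B1, e@B1, f@B4}
  B5:  IN={a@B1, e@B1, f@B0, f@B4}  OUT={a@B5, e@B1, f@B0, f@B4}
  B6:  IN={a@B1, a@B5, e@B1, f@B0, f@B4}  OUT={a@B1, a@B5, e@B6, f@B6}

Merge at B1: IN[B1] = OUT[B0] = {a@B0, f@B0}
Applying B1's transfer function to that IN value gives OUT[B1] (row B1 above).

Answer: {a@B1, e@B1, f@B0}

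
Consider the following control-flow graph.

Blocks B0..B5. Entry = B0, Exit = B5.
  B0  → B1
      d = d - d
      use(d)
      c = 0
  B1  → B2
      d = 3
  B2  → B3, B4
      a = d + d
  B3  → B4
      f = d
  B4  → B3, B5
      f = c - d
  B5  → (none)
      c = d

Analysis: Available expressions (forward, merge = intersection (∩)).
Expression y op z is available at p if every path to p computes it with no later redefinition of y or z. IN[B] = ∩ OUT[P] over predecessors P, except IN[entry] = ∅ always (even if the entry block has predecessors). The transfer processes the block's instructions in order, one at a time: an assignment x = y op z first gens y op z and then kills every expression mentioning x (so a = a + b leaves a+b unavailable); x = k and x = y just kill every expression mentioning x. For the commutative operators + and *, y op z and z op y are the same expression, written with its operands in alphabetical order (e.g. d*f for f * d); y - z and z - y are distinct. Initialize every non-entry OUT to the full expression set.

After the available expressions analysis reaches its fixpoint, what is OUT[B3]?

Answer: {d+d}

Trace:
Converged values:
  B0:   IN={}   OUT={}
  B1:   IN={}   OUT={}
  B2:   IN={}   OUT={d+d}
  B3:   IN={d+d}   OUT={d+d}
  B4:   IN={d+d}   OUT={c-d, d+d}
  B5:   IN={c-d, d+d}   OUT={d+d}

Merge at B3: IN[B3] = OUT[B2] ∩ OUT[B4] = {d+d}
Applying B3's transfer function to that IN value gives OUT[B3] (row B3 above).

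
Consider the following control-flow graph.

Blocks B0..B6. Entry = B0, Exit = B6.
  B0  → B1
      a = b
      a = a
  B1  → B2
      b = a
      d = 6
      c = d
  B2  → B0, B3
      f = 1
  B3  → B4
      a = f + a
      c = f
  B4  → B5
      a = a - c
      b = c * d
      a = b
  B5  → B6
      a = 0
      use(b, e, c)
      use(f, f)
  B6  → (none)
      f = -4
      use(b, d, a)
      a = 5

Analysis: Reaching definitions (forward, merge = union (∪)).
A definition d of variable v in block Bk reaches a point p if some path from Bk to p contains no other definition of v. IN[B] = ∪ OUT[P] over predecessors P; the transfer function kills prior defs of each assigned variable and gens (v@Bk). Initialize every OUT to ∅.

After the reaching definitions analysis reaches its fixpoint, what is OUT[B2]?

Per-block solution:
  B0:  IN={a@B0, b@B1, c@B1, d@B1, f@B2}  OUT={a@B0, b@B1, c@B1, d@B1, f@B2}
  B1:  IN={a@B0, b@B1, c@B1, d@B1, f@B2}  OUT={a@B0, b@B1, c@B1, d@B1, f@B2}
  B2:  IN={a@B0, b@B1, c@B1, d@B1, f@B2}  OUT={a@B0, b@B1, c@B1, d@B1, f@B2}
  B3:  IN={a@B0, b@B1, c@B1, d@B1, f@B2}  OUT={a@B3, b@B1, c@B3, d@B1, f@B2}
  B4:  IN={a@B3, b@B1, c@B3, d@B1, f@B2}  OUT={a@B4, b@B4, c@B3, d@B1, f@B2}
  B5:  IN={a@B4, b@B4, c@B3, d@B1, f@B2}  OUT={a@B5, b@B4, c@B3, d@B1, f@B2}
  B6:  IN={a@B5, b@B4, c@B3, d@B1, f@B2}  OUT={a@B6, b@B4, c@B3, d@B1, f@B6}

Merge at B2: IN[B2] = OUT[B1] = {a@B0, b@B1, c@B1, d@B1, f@B2}
Applying B2's transfer function to that IN value gives OUT[B2] (row B2 above).

Answer: {a@B0, b@B1, c@B1, d@B1, f@B2}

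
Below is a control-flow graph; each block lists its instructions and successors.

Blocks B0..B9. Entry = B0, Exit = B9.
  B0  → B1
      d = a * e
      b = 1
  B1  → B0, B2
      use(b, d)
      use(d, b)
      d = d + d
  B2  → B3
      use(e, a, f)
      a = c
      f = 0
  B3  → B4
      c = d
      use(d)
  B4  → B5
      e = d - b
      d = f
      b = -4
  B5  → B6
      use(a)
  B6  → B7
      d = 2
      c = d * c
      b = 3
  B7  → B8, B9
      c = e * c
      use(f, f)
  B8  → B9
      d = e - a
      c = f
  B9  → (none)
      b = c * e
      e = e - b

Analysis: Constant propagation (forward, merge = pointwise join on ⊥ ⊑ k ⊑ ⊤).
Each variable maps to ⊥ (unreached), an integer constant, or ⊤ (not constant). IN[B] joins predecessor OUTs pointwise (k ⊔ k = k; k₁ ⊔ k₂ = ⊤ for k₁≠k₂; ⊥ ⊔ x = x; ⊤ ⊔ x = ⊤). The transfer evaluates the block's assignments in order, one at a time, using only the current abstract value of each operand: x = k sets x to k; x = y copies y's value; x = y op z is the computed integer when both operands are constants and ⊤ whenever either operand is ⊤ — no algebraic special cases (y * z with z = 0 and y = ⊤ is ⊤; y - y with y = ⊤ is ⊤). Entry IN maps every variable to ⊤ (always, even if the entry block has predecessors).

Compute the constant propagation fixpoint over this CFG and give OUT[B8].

Answer: {a: ⊤, b: 3, c: 0, d: ⊤, e: ⊤, f: 0}

Derivation:
Per-block solution:
  B0:  IN=(all ⊤)  OUT={b:1; rest ⊤}
  B1:  IN={b:1; rest ⊤}  OUT={b:1; rest ⊤}
  B2:  IN={b:1; rest ⊤}  OUT={b:1, f:0; rest ⊤}
  B3:  IN={b:1, f:0; rest ⊤}  OUT={b:1, f:0; rest ⊤}
  B4:  IN={b:1, f:0; rest ⊤}  OUT={b:-4, d:0, f:0; rest ⊤}
  B5:  IN={b:-4, d:0, f:0; rest ⊤}  OUT={b:-4, d:0, f:0; rest ⊤}
  B6:  IN={b:-4, d:0, f:0; rest ⊤}  OUT={b:3, d:2, f:0; rest ⊤}
  B7:  IN={b:3, d:2, f:0; rest ⊤}  OUT={b:3, d:2, f:0; rest ⊤}
  B8:  IN={b:3, d:2, f:0; rest ⊤}  OUT={b:3, c:0, f:0; rest ⊤}
  B9:  IN={b:3, f:0; rest ⊤}  OUT={f:0; rest ⊤}

Merge at B8: IN[B8] = OUT[B7] = {a: ⊤, b: 3, c: ⊤, d: 2, e: ⊤, f: 0}
Applying B8's transfer function to that IN value gives OUT[B8] (row B8 above).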